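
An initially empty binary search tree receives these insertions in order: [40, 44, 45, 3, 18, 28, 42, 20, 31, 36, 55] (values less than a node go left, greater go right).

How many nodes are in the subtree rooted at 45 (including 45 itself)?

2

Resulting structure (node: left, right):
  40: L=3, R=44
  44: L=42, R=45
  45: L=–, R=55
  3: L=–, R=18
  18: L=–, R=28
  28: L=20, R=31
  42: L=–, R=–
  20: L=–, R=–
  31: L=–, R=36
  36: L=–, R=–
  55: L=–, R=–

Subtree rooted at 45 contains: 45, 55 — 2 nodes.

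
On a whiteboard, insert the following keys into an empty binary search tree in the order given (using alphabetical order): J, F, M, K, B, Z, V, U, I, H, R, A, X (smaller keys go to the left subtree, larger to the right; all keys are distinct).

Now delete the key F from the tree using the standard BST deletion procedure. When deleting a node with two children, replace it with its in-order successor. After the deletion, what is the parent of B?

H

Insert J: tree is empty, so J becomes the root.
Insert F: F < J → go left. Place as left child of J.
Insert M: M > J → go right. Place as right child of J.
Insert K: K > J → go right; K < M → go left. Place as left child of M.
Insert B: B < J → go left; B < F → go left. Place as left child of F.
Insert Z: Z > J → go right; Z > M → go right. Place as right child of M.
Insert V: V > J → go right; V > M → go right; V < Z → go left. Place as left child of Z.
Insert U: U > J → go right; U > M → go right; U < Z → go left; U < V → go left. Place as left child of V.
Insert I: I < J → go left; I > F → go right. Place as right child of F.
Insert H: H < J → go left; H > F → go right; H < I → go left. Place as left child of I.
Insert R: R > J → go right; R > M → go right; R < Z → go left; R < V → go left; R < U → go left. Place as left child of U.
Insert A: A < J → go left; A < F → go left; A < B → go left. Place as left child of B.
Insert X: X > J → go right; X > M → go right; X < Z → go left; X > V → go right. Place as right child of V.

Delete F (two children — replace with in-order successor).
After deletion, B's parent is H.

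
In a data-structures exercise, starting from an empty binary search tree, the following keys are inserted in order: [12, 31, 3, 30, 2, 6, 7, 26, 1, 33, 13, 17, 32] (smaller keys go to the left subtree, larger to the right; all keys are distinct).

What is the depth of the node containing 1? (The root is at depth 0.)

Insert 12: tree is empty, so 12 becomes the root.
Insert 31: 31 > 12 → go right. Place as right child of 12.
Insert 3: 3 < 12 → go left. Place as left child of 12.
Insert 30: 30 > 12 → go right; 30 < 31 → go left. Place as left child of 31.
Insert 2: 2 < 12 → go left; 2 < 3 → go left. Place as left child of 3.
Insert 6: 6 < 12 → go left; 6 > 3 → go right. Place as right child of 3.
Insert 7: 7 < 12 → go left; 7 > 3 → go right; 7 > 6 → go right. Place as right child of 6.
Insert 26: 26 > 12 → go right; 26 < 31 → go left; 26 < 30 → go left. Place as left child of 30.
Insert 1: 1 < 12 → go left; 1 < 3 → go left; 1 < 2 → go left. Place as left child of 2.
Insert 33: 33 > 12 → go right; 33 > 31 → go right. Place as right child of 31.
Insert 13: 13 > 12 → go right; 13 < 31 → go left; 13 < 30 → go left; 13 < 26 → go left. Place as left child of 26.
Insert 17: 17 > 12 → go right; 17 < 31 → go left; 17 < 30 → go left; 17 < 26 → go left; 17 > 13 → go right. Place as right child of 13.
Insert 32: 32 > 12 → go right; 32 > 31 → go right; 32 < 33 → go left. Place as left child of 33.

Path to 1: 12 → 3 → 2 → 1, which is 3 edges.

3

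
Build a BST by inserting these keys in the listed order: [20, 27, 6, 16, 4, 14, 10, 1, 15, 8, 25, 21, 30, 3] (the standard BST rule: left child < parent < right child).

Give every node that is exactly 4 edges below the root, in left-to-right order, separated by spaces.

20: root
27: right child of 20 (depth 1)
6: left child of 20 (depth 1)
16: right child of 6 (depth 2)
4: left child of 6 (depth 2)
14: left child of 16 (depth 3)
10: left child of 14 (depth 4)
1: left child of 4 (depth 3)
15: right child of 14 (depth 4)
8: left child of 10 (depth 5)
25: left child of 27 (depth 2)
21: left child of 25 (depth 3)
30: right child of 27 (depth 2)
3: right child of 1 (depth 4)

3 10 15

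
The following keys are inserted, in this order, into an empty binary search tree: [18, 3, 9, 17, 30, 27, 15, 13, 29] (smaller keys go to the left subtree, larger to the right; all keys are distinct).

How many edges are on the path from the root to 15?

Resulting structure (node: left, right):
  18: L=3, R=30
  3: L=–, R=9
  9: L=–, R=17
  17: L=15, R=–
  30: L=27, R=–
  27: L=–, R=29
  15: L=13, R=–
  13: L=–, R=–
  29: L=–, R=–

Path to 15: 18 → 3 → 9 → 17 → 15, which is 4 edges.

4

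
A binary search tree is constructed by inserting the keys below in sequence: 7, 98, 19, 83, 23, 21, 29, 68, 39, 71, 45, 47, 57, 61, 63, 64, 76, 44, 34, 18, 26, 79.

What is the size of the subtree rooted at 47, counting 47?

5

7: root
98: right child of 7 (depth 1)
19: left child of 98 (depth 2)
83: right child of 19 (depth 3)
23: left child of 83 (depth 4)
21: left child of 23 (depth 5)
29: right child of 23 (depth 5)
68: right child of 29 (depth 6)
39: left child of 68 (depth 7)
71: right child of 68 (depth 7)
45: right child of 39 (depth 8)
47: right child of 45 (depth 9)
57: right child of 47 (depth 10)
61: right child of 57 (depth 11)
63: right child of 61 (depth 12)
64: right child of 63 (depth 13)
76: right child of 71 (depth 8)
44: left child of 45 (depth 9)
34: left child of 39 (depth 8)
18: left child of 19 (depth 3)
26: left child of 29 (depth 6)
79: right child of 76 (depth 9)

Subtree rooted at 47 contains: 47, 57, 61, 63, 64 — 5 nodes.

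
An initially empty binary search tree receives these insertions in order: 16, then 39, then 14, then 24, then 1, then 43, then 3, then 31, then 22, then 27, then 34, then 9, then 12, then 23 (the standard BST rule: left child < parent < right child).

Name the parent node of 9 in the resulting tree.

3

Insert 16: tree is empty, so 16 becomes the root.
Insert 39: 39 > 16 → go right. Place as right child of 16.
Insert 14: 14 < 16 → go left. Place as left child of 16.
Insert 24: 24 > 16 → go right; 24 < 39 → go left. Place as left child of 39.
Insert 1: 1 < 16 → go left; 1 < 14 → go left. Place as left child of 14.
Insert 43: 43 > 16 → go right; 43 > 39 → go right. Place as right child of 39.
Insert 3: 3 < 16 → go left; 3 < 14 → go left; 3 > 1 → go right. Place as right child of 1.
Insert 31: 31 > 16 → go right; 31 < 39 → go left; 31 > 24 → go right. Place as right child of 24.
Insert 22: 22 > 16 → go right; 22 < 39 → go left; 22 < 24 → go left. Place as left child of 24.
Insert 27: 27 > 16 → go right; 27 < 39 → go left; 27 > 24 → go right; 27 < 31 → go left. Place as left child of 31.
Insert 34: 34 > 16 → go right; 34 < 39 → go left; 34 > 24 → go right; 34 > 31 → go right. Place as right child of 31.
Insert 9: 9 < 16 → go left; 9 < 14 → go left; 9 > 1 → go right; 9 > 3 → go right. Place as right child of 3.
Insert 12: 12 < 16 → go left; 12 < 14 → go left; 12 > 1 → go right; 12 > 3 → go right; 12 > 9 → go right. Place as right child of 9.
Insert 23: 23 > 16 → go right; 23 < 39 → go left; 23 < 24 → go left; 23 > 22 → go right. Place as right child of 22.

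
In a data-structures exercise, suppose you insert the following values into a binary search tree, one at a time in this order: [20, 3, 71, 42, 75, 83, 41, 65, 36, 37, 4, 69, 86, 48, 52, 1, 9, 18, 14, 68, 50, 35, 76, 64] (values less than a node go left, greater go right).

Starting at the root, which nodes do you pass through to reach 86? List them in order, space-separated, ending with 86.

20 71 75 83 86

Insert 20: tree is empty, so 20 becomes the root.
Insert 3: 3 < 20 → go left. Place as left child of 20.
Insert 71: 71 > 20 → go right. Place as right child of 20.
Insert 42: 42 > 20 → go right; 42 < 71 → go left. Place as left child of 71.
Insert 75: 75 > 20 → go right; 75 > 71 → go right. Place as right child of 71.
Insert 83: 83 > 20 → go right; 83 > 71 → go right; 83 > 75 → go right. Place as right child of 75.
Insert 41: 41 > 20 → go right; 41 < 71 → go left; 41 < 42 → go left. Place as left child of 42.
Insert 65: 65 > 20 → go right; 65 < 71 → go left; 65 > 42 → go right. Place as right child of 42.
Insert 36: 36 > 20 → go right; 36 < 71 → go left; 36 < 42 → go left; 36 < 41 → go left. Place as left child of 41.
Insert 37: 37 > 20 → go right; 37 < 71 → go left; 37 < 42 → go left; 37 < 41 → go left; 37 > 36 → go right. Place as right child of 36.
Insert 4: 4 < 20 → go left; 4 > 3 → go right. Place as right child of 3.
Insert 69: 69 > 20 → go right; 69 < 71 → go left; 69 > 42 → go right; 69 > 65 → go right. Place as right child of 65.
Insert 86: 86 > 20 → go right; 86 > 71 → go right; 86 > 75 → go right; 86 > 83 → go right. Place as right child of 83.
Insert 48: 48 > 20 → go right; 48 < 71 → go left; 48 > 42 → go right; 48 < 65 → go left. Place as left child of 65.
Insert 52: 52 > 20 → go right; 52 < 71 → go left; 52 > 42 → go right; 52 < 65 → go left; 52 > 48 → go right. Place as right child of 48.
Insert 1: 1 < 20 → go left; 1 < 3 → go left. Place as left child of 3.
Insert 9: 9 < 20 → go left; 9 > 3 → go right; 9 > 4 → go right. Place as right child of 4.
Insert 18: 18 < 20 → go left; 18 > 3 → go right; 18 > 4 → go right; 18 > 9 → go right. Place as right child of 9.
Insert 14: 14 < 20 → go left; 14 > 3 → go right; 14 > 4 → go right; 14 > 9 → go right; 14 < 18 → go left. Place as left child of 18.
Insert 68: 68 > 20 → go right; 68 < 71 → go left; 68 > 42 → go right; 68 > 65 → go right; 68 < 69 → go left. Place as left child of 69.
Insert 50: 50 > 20 → go right; 50 < 71 → go left; 50 > 42 → go right; 50 < 65 → go left; 50 > 48 → go right; 50 < 52 → go left. Place as left child of 52.
Insert 35: 35 > 20 → go right; 35 < 71 → go left; 35 < 42 → go left; 35 < 41 → go left; 35 < 36 → go left. Place as left child of 36.
Insert 76: 76 > 20 → go right; 76 > 71 → go right; 76 > 75 → go right; 76 < 83 → go left. Place as left child of 83.
Insert 64: 64 > 20 → go right; 64 < 71 → go left; 64 > 42 → go right; 64 < 65 → go left; 64 > 48 → go right; 64 > 52 → go right. Place as right child of 52.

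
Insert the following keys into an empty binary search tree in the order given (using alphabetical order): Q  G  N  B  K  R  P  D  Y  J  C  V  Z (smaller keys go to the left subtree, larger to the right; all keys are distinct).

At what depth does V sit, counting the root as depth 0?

Insert Q: tree is empty, so Q becomes the root.
Insert G: G < Q → go left. Place as left child of Q.
Insert N: N < Q → go left; N > G → go right. Place as right child of G.
Insert B: B < Q → go left; B < G → go left. Place as left child of G.
Insert K: K < Q → go left; K > G → go right; K < N → go left. Place as left child of N.
Insert R: R > Q → go right. Place as right child of Q.
Insert P: P < Q → go left; P > G → go right; P > N → go right. Place as right child of N.
Insert D: D < Q → go left; D < G → go left; D > B → go right. Place as right child of B.
Insert Y: Y > Q → go right; Y > R → go right. Place as right child of R.
Insert J: J < Q → go left; J > G → go right; J < N → go left; J < K → go left. Place as left child of K.
Insert C: C < Q → go left; C < G → go left; C > B → go right; C < D → go left. Place as left child of D.
Insert V: V > Q → go right; V > R → go right; V < Y → go left. Place as left child of Y.
Insert Z: Z > Q → go right; Z > R → go right; Z > Y → go right. Place as right child of Y.

Path to V: Q → R → Y → V, which is 3 edges.

3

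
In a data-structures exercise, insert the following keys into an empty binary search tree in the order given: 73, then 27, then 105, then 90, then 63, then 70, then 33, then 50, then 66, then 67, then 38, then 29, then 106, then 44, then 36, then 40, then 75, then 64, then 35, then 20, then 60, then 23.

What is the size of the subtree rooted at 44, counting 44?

Insert 73: tree is empty, so 73 becomes the root.
Insert 27: 27 < 73 → go left. Place as left child of 73.
Insert 105: 105 > 73 → go right. Place as right child of 73.
Insert 90: 90 > 73 → go right; 90 < 105 → go left. Place as left child of 105.
Insert 63: 63 < 73 → go left; 63 > 27 → go right. Place as right child of 27.
Insert 70: 70 < 73 → go left; 70 > 27 → go right; 70 > 63 → go right. Place as right child of 63.
Insert 33: 33 < 73 → go left; 33 > 27 → go right; 33 < 63 → go left. Place as left child of 63.
Insert 50: 50 < 73 → go left; 50 > 27 → go right; 50 < 63 → go left; 50 > 33 → go right. Place as right child of 33.
Insert 66: 66 < 73 → go left; 66 > 27 → go right; 66 > 63 → go right; 66 < 70 → go left. Place as left child of 70.
Insert 67: 67 < 73 → go left; 67 > 27 → go right; 67 > 63 → go right; 67 < 70 → go left; 67 > 66 → go right. Place as right child of 66.
Insert 38: 38 < 73 → go left; 38 > 27 → go right; 38 < 63 → go left; 38 > 33 → go right; 38 < 50 → go left. Place as left child of 50.
Insert 29: 29 < 73 → go left; 29 > 27 → go right; 29 < 63 → go left; 29 < 33 → go left. Place as left child of 33.
Insert 106: 106 > 73 → go right; 106 > 105 → go right. Place as right child of 105.
Insert 44: 44 < 73 → go left; 44 > 27 → go right; 44 < 63 → go left; 44 > 33 → go right; 44 < 50 → go left; 44 > 38 → go right. Place as right child of 38.
Insert 36: 36 < 73 → go left; 36 > 27 → go right; 36 < 63 → go left; 36 > 33 → go right; 36 < 50 → go left; 36 < 38 → go left. Place as left child of 38.
Insert 40: 40 < 73 → go left; 40 > 27 → go right; 40 < 63 → go left; 40 > 33 → go right; 40 < 50 → go left; 40 > 38 → go right; 40 < 44 → go left. Place as left child of 44.
Insert 75: 75 > 73 → go right; 75 < 105 → go left; 75 < 90 → go left. Place as left child of 90.
Insert 64: 64 < 73 → go left; 64 > 27 → go right; 64 > 63 → go right; 64 < 70 → go left; 64 < 66 → go left. Place as left child of 66.
Insert 35: 35 < 73 → go left; 35 > 27 → go right; 35 < 63 → go left; 35 > 33 → go right; 35 < 50 → go left; 35 < 38 → go left; 35 < 36 → go left. Place as left child of 36.
Insert 20: 20 < 73 → go left; 20 < 27 → go left. Place as left child of 27.
Insert 60: 60 < 73 → go left; 60 > 27 → go right; 60 < 63 → go left; 60 > 33 → go right; 60 > 50 → go right. Place as right child of 50.
Insert 23: 23 < 73 → go left; 23 < 27 → go left; 23 > 20 → go right. Place as right child of 20.

Subtree rooted at 44 contains: 44, 40 — 2 nodes.

2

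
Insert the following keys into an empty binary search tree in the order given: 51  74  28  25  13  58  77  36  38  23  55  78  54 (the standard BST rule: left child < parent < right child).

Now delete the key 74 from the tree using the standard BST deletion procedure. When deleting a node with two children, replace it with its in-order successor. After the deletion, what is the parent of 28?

51

Insert 51: tree is empty, so 51 becomes the root.
Insert 74: 74 > 51 → go right. Place as right child of 51.
Insert 28: 28 < 51 → go left. Place as left child of 51.
Insert 25: 25 < 51 → go left; 25 < 28 → go left. Place as left child of 28.
Insert 13: 13 < 51 → go left; 13 < 28 → go left; 13 < 25 → go left. Place as left child of 25.
Insert 58: 58 > 51 → go right; 58 < 74 → go left. Place as left child of 74.
Insert 77: 77 > 51 → go right; 77 > 74 → go right. Place as right child of 74.
Insert 36: 36 < 51 → go left; 36 > 28 → go right. Place as right child of 28.
Insert 38: 38 < 51 → go left; 38 > 28 → go right; 38 > 36 → go right. Place as right child of 36.
Insert 23: 23 < 51 → go left; 23 < 28 → go left; 23 < 25 → go left; 23 > 13 → go right. Place as right child of 13.
Insert 55: 55 > 51 → go right; 55 < 74 → go left; 55 < 58 → go left. Place as left child of 58.
Insert 78: 78 > 51 → go right; 78 > 74 → go right; 78 > 77 → go right. Place as right child of 77.
Insert 54: 54 > 51 → go right; 54 < 74 → go left; 54 < 58 → go left; 54 < 55 → go left. Place as left child of 55.

Delete 74 (two children — replace with in-order successor).
After deletion, 28's parent is 51.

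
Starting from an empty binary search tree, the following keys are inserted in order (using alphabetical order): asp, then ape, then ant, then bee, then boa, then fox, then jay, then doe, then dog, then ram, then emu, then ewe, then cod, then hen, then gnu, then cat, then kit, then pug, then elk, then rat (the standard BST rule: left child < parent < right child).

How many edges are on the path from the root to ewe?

Insert asp: tree is empty, so asp becomes the root.
Insert ape: ape < asp → go left. Place as left child of asp.
Insert ant: ant < asp → go left; ant < ape → go left. Place as left child of ape.
Insert bee: bee > asp → go right. Place as right child of asp.
Insert boa: boa > asp → go right; boa > bee → go right. Place as right child of bee.
Insert fox: fox > asp → go right; fox > bee → go right; fox > boa → go right. Place as right child of boa.
Insert jay: jay > asp → go right; jay > bee → go right; jay > boa → go right; jay > fox → go right. Place as right child of fox.
Insert doe: doe > asp → go right; doe > bee → go right; doe > boa → go right; doe < fox → go left. Place as left child of fox.
Insert dog: dog > asp → go right; dog > bee → go right; dog > boa → go right; dog < fox → go left; dog > doe → go right. Place as right child of doe.
Insert ram: ram > asp → go right; ram > bee → go right; ram > boa → go right; ram > fox → go right; ram > jay → go right. Place as right child of jay.
Insert emu: emu > asp → go right; emu > bee → go right; emu > boa → go right; emu < fox → go left; emu > doe → go right; emu > dog → go right. Place as right child of dog.
Insert ewe: ewe > asp → go right; ewe > bee → go right; ewe > boa → go right; ewe < fox → go left; ewe > doe → go right; ewe > dog → go right; ewe > emu → go right. Place as right child of emu.
Insert cod: cod > asp → go right; cod > bee → go right; cod > boa → go right; cod < fox → go left; cod < doe → go left. Place as left child of doe.
Insert hen: hen > asp → go right; hen > bee → go right; hen > boa → go right; hen > fox → go right; hen < jay → go left. Place as left child of jay.
Insert gnu: gnu > asp → go right; gnu > bee → go right; gnu > boa → go right; gnu > fox → go right; gnu < jay → go left; gnu < hen → go left. Place as left child of hen.
Insert cat: cat > asp → go right; cat > bee → go right; cat > boa → go right; cat < fox → go left; cat < doe → go left; cat < cod → go left. Place as left child of cod.
Insert kit: kit > asp → go right; kit > bee → go right; kit > boa → go right; kit > fox → go right; kit > jay → go right; kit < ram → go left. Place as left child of ram.
Insert pug: pug > asp → go right; pug > bee → go right; pug > boa → go right; pug > fox → go right; pug > jay → go right; pug < ram → go left; pug > kit → go right. Place as right child of kit.
Insert elk: elk > asp → go right; elk > bee → go right; elk > boa → go right; elk < fox → go left; elk > doe → go right; elk > dog → go right; elk < emu → go left. Place as left child of emu.
Insert rat: rat > asp → go right; rat > bee → go right; rat > boa → go right; rat > fox → go right; rat > jay → go right; rat > ram → go right. Place as right child of ram.

Path to ewe: asp → bee → boa → fox → doe → dog → emu → ewe, which is 7 edges.

7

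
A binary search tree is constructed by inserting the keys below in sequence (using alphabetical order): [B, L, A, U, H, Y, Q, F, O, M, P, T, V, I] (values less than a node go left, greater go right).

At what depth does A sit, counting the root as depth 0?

1

Insert B: tree is empty, so B becomes the root.
Insert L: L > B → go right. Place as right child of B.
Insert A: A < B → go left. Place as left child of B.
Insert U: U > B → go right; U > L → go right. Place as right child of L.
Insert H: H > B → go right; H < L → go left. Place as left child of L.
Insert Y: Y > B → go right; Y > L → go right; Y > U → go right. Place as right child of U.
Insert Q: Q > B → go right; Q > L → go right; Q < U → go left. Place as left child of U.
Insert F: F > B → go right; F < L → go left; F < H → go left. Place as left child of H.
Insert O: O > B → go right; O > L → go right; O < U → go left; O < Q → go left. Place as left child of Q.
Insert M: M > B → go right; M > L → go right; M < U → go left; M < Q → go left; M < O → go left. Place as left child of O.
Insert P: P > B → go right; P > L → go right; P < U → go left; P < Q → go left; P > O → go right. Place as right child of O.
Insert T: T > B → go right; T > L → go right; T < U → go left; T > Q → go right. Place as right child of Q.
Insert V: V > B → go right; V > L → go right; V > U → go right; V < Y → go left. Place as left child of Y.
Insert I: I > B → go right; I < L → go left; I > H → go right. Place as right child of H.

Path to A: B → A, which is 1 edge.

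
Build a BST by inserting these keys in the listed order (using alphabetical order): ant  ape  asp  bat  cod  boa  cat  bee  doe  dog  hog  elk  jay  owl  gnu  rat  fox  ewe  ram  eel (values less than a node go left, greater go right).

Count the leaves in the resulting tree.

5

ant: root
ape: right child of ant (depth 1)
asp: right child of ape (depth 2)
bat: right child of asp (depth 3)
cod: right child of bat (depth 4)
boa: left child of cod (depth 5)
cat: right child of boa (depth 6)
bee: left child of boa (depth 6)
doe: right child of cod (depth 5)
dog: right child of doe (depth 6)
hog: right child of dog (depth 7)
elk: left child of hog (depth 8)
jay: right child of hog (depth 8)
owl: right child of jay (depth 9)
gnu: right child of elk (depth 9)
rat: right child of owl (depth 10)
fox: left child of gnu (depth 10)
ewe: left child of fox (depth 11)
ram: left child of rat (depth 11)
eel: left child of elk (depth 9)

Leaves: bee, cat, eel, ewe, ram — 5 in total.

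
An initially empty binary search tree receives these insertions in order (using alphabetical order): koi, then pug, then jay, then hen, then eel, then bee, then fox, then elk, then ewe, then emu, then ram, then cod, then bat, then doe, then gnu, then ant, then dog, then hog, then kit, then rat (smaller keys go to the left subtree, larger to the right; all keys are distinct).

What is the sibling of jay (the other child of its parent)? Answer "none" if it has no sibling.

pug

Resulting structure (node: left, right):
  koi: L=jay, R=pug
  pug: L=–, R=ram
  jay: L=hen, R=kit
  hen: L=eel, R=hog
  eel: L=bee, R=fox
  bee: L=bat, R=cod
  fox: L=elk, R=gnu
  elk: L=–, R=ewe
  ewe: L=emu, R=–
  emu: L=–, R=–
  ram: L=–, R=rat
  cod: L=–, R=doe
  bat: L=ant, R=–
  doe: L=–, R=dog
  gnu: L=–, R=–
  ant: L=–, R=–
  dog: L=–, R=–
  hog: L=–, R=–
  kit: L=–, R=–
  rat: L=–, R=–

jay's parent is koi; the other child of koi is pug.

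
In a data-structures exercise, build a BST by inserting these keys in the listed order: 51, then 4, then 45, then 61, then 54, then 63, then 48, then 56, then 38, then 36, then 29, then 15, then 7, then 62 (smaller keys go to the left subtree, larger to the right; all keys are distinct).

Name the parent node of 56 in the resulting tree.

54

Insert 51: tree is empty, so 51 becomes the root.
Insert 4: 4 < 51 → go left. Place as left child of 51.
Insert 45: 45 < 51 → go left; 45 > 4 → go right. Place as right child of 4.
Insert 61: 61 > 51 → go right. Place as right child of 51.
Insert 54: 54 > 51 → go right; 54 < 61 → go left. Place as left child of 61.
Insert 63: 63 > 51 → go right; 63 > 61 → go right. Place as right child of 61.
Insert 48: 48 < 51 → go left; 48 > 4 → go right; 48 > 45 → go right. Place as right child of 45.
Insert 56: 56 > 51 → go right; 56 < 61 → go left; 56 > 54 → go right. Place as right child of 54.
Insert 38: 38 < 51 → go left; 38 > 4 → go right; 38 < 45 → go left. Place as left child of 45.
Insert 36: 36 < 51 → go left; 36 > 4 → go right; 36 < 45 → go left; 36 < 38 → go left. Place as left child of 38.
Insert 29: 29 < 51 → go left; 29 > 4 → go right; 29 < 45 → go left; 29 < 38 → go left; 29 < 36 → go left. Place as left child of 36.
Insert 15: 15 < 51 → go left; 15 > 4 → go right; 15 < 45 → go left; 15 < 38 → go left; 15 < 36 → go left; 15 < 29 → go left. Place as left child of 29.
Insert 7: 7 < 51 → go left; 7 > 4 → go right; 7 < 45 → go left; 7 < 38 → go left; 7 < 36 → go left; 7 < 29 → go left; 7 < 15 → go left. Place as left child of 15.
Insert 62: 62 > 51 → go right; 62 > 61 → go right; 62 < 63 → go left. Place as left child of 63.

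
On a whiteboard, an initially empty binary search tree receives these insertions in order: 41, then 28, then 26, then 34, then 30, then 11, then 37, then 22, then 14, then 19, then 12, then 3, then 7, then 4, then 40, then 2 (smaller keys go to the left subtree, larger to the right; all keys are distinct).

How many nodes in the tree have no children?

6

Insert 41: tree is empty, so 41 becomes the root.
Insert 28: 28 < 41 → go left. Place as left child of 41.
Insert 26: 26 < 41 → go left; 26 < 28 → go left. Place as left child of 28.
Insert 34: 34 < 41 → go left; 34 > 28 → go right. Place as right child of 28.
Insert 30: 30 < 41 → go left; 30 > 28 → go right; 30 < 34 → go left. Place as left child of 34.
Insert 11: 11 < 41 → go left; 11 < 28 → go left; 11 < 26 → go left. Place as left child of 26.
Insert 37: 37 < 41 → go left; 37 > 28 → go right; 37 > 34 → go right. Place as right child of 34.
Insert 22: 22 < 41 → go left; 22 < 28 → go left; 22 < 26 → go left; 22 > 11 → go right. Place as right child of 11.
Insert 14: 14 < 41 → go left; 14 < 28 → go left; 14 < 26 → go left; 14 > 11 → go right; 14 < 22 → go left. Place as left child of 22.
Insert 19: 19 < 41 → go left; 19 < 28 → go left; 19 < 26 → go left; 19 > 11 → go right; 19 < 22 → go left; 19 > 14 → go right. Place as right child of 14.
Insert 12: 12 < 41 → go left; 12 < 28 → go left; 12 < 26 → go left; 12 > 11 → go right; 12 < 22 → go left; 12 < 14 → go left. Place as left child of 14.
Insert 3: 3 < 41 → go left; 3 < 28 → go left; 3 < 26 → go left; 3 < 11 → go left. Place as left child of 11.
Insert 7: 7 < 41 → go left; 7 < 28 → go left; 7 < 26 → go left; 7 < 11 → go left; 7 > 3 → go right. Place as right child of 3.
Insert 4: 4 < 41 → go left; 4 < 28 → go left; 4 < 26 → go left; 4 < 11 → go left; 4 > 3 → go right; 4 < 7 → go left. Place as left child of 7.
Insert 40: 40 < 41 → go left; 40 > 28 → go right; 40 > 34 → go right; 40 > 37 → go right. Place as right child of 37.
Insert 2: 2 < 41 → go left; 2 < 28 → go left; 2 < 26 → go left; 2 < 11 → go left; 2 < 3 → go left. Place as left child of 3.

Leaves: 2, 4, 12, 19, 30, 40 — 6 in total.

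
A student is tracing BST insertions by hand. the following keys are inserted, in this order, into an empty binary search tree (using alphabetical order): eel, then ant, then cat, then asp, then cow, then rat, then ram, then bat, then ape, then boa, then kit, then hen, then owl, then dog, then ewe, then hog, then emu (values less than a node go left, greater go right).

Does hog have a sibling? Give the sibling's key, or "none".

Resulting structure (node: left, right):
  eel: L=ant, R=rat
  ant: L=–, R=cat
  cat: L=asp, R=cow
  asp: L=ape, R=bat
  cow: L=–, R=dog
  rat: L=ram, R=–
  ram: L=kit, R=–
  bat: L=–, R=boa
  ape: L=–, R=–
  boa: L=–, R=–
  kit: L=hen, R=owl
  hen: L=ewe, R=hog
  owl: L=–, R=–
  dog: L=–, R=–
  ewe: L=emu, R=–
  hog: L=–, R=–
  emu: L=–, R=–

hog's parent is hen; the other child of hen is ewe.

ewe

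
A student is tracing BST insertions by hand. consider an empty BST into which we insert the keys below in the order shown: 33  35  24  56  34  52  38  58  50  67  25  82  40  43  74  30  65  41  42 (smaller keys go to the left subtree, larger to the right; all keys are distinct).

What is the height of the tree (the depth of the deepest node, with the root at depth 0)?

Insert 33: tree is empty, so 33 becomes the root.
Insert 35: 35 > 33 → go right. Place as right child of 33.
Insert 24: 24 < 33 → go left. Place as left child of 33.
Insert 56: 56 > 33 → go right; 56 > 35 → go right. Place as right child of 35.
Insert 34: 34 > 33 → go right; 34 < 35 → go left. Place as left child of 35.
Insert 52: 52 > 33 → go right; 52 > 35 → go right; 52 < 56 → go left. Place as left child of 56.
Insert 38: 38 > 33 → go right; 38 > 35 → go right; 38 < 56 → go left; 38 < 52 → go left. Place as left child of 52.
Insert 58: 58 > 33 → go right; 58 > 35 → go right; 58 > 56 → go right. Place as right child of 56.
Insert 50: 50 > 33 → go right; 50 > 35 → go right; 50 < 56 → go left; 50 < 52 → go left; 50 > 38 → go right. Place as right child of 38.
Insert 67: 67 > 33 → go right; 67 > 35 → go right; 67 > 56 → go right; 67 > 58 → go right. Place as right child of 58.
Insert 25: 25 < 33 → go left; 25 > 24 → go right. Place as right child of 24.
Insert 82: 82 > 33 → go right; 82 > 35 → go right; 82 > 56 → go right; 82 > 58 → go right; 82 > 67 → go right. Place as right child of 67.
Insert 40: 40 > 33 → go right; 40 > 35 → go right; 40 < 56 → go left; 40 < 52 → go left; 40 > 38 → go right; 40 < 50 → go left. Place as left child of 50.
Insert 43: 43 > 33 → go right; 43 > 35 → go right; 43 < 56 → go left; 43 < 52 → go left; 43 > 38 → go right; 43 < 50 → go left; 43 > 40 → go right. Place as right child of 40.
Insert 74: 74 > 33 → go right; 74 > 35 → go right; 74 > 56 → go right; 74 > 58 → go right; 74 > 67 → go right; 74 < 82 → go left. Place as left child of 82.
Insert 30: 30 < 33 → go left; 30 > 24 → go right; 30 > 25 → go right. Place as right child of 25.
Insert 65: 65 > 33 → go right; 65 > 35 → go right; 65 > 56 → go right; 65 > 58 → go right; 65 < 67 → go left. Place as left child of 67.
Insert 41: 41 > 33 → go right; 41 > 35 → go right; 41 < 56 → go left; 41 < 52 → go left; 41 > 38 → go right; 41 < 50 → go left; 41 > 40 → go right; 41 < 43 → go left. Place as left child of 43.
Insert 42: 42 > 33 → go right; 42 > 35 → go right; 42 < 56 → go left; 42 < 52 → go left; 42 > 38 → go right; 42 < 50 → go left; 42 > 40 → go right; 42 < 43 → go left; 42 > 41 → go right. Place as right child of 41.

The deepest node is 42 at depth 9.

9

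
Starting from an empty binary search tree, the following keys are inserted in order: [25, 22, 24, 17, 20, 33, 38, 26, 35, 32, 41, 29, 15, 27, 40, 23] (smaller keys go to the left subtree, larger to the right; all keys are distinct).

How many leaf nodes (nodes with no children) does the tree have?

6

Insert 25: tree is empty, so 25 becomes the root.
Insert 22: 22 < 25 → go left. Place as left child of 25.
Insert 24: 24 < 25 → go left; 24 > 22 → go right. Place as right child of 22.
Insert 17: 17 < 25 → go left; 17 < 22 → go left. Place as left child of 22.
Insert 20: 20 < 25 → go left; 20 < 22 → go left; 20 > 17 → go right. Place as right child of 17.
Insert 33: 33 > 25 → go right. Place as right child of 25.
Insert 38: 38 > 25 → go right; 38 > 33 → go right. Place as right child of 33.
Insert 26: 26 > 25 → go right; 26 < 33 → go left. Place as left child of 33.
Insert 35: 35 > 25 → go right; 35 > 33 → go right; 35 < 38 → go left. Place as left child of 38.
Insert 32: 32 > 25 → go right; 32 < 33 → go left; 32 > 26 → go right. Place as right child of 26.
Insert 41: 41 > 25 → go right; 41 > 33 → go right; 41 > 38 → go right. Place as right child of 38.
Insert 29: 29 > 25 → go right; 29 < 33 → go left; 29 > 26 → go right; 29 < 32 → go left. Place as left child of 32.
Insert 15: 15 < 25 → go left; 15 < 22 → go left; 15 < 17 → go left. Place as left child of 17.
Insert 27: 27 > 25 → go right; 27 < 33 → go left; 27 > 26 → go right; 27 < 32 → go left; 27 < 29 → go left. Place as left child of 29.
Insert 40: 40 > 25 → go right; 40 > 33 → go right; 40 > 38 → go right; 40 < 41 → go left. Place as left child of 41.
Insert 23: 23 < 25 → go left; 23 > 22 → go right; 23 < 24 → go left. Place as left child of 24.

Leaves: 15, 20, 23, 27, 35, 40 — 6 in total.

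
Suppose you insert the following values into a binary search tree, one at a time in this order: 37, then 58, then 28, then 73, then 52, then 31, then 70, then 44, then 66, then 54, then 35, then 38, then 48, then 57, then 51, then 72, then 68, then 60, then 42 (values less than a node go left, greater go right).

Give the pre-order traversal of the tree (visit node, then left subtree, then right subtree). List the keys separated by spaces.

Resulting structure (node: left, right):
  37: L=28, R=58
  58: L=52, R=73
  28: L=–, R=31
  73: L=70, R=–
  52: L=44, R=54
  31: L=–, R=35
  70: L=66, R=72
  44: L=38, R=48
  66: L=60, R=68
  54: L=–, R=57
  35: L=–, R=–
  38: L=–, R=42
  48: L=–, R=51
  57: L=–, R=–
  51: L=–, R=–
  72: L=–, R=–
  68: L=–, R=–
  60: L=–, R=–
  42: L=–, R=–

37 28 31 35 58 52 44 38 42 48 51 54 57 73 70 66 60 68 72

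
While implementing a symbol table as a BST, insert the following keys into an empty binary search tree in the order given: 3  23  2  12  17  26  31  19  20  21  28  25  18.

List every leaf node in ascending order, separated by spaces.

Resulting structure (node: left, right):
  3: L=2, R=23
  23: L=12, R=26
  2: L=–, R=–
  12: L=–, R=17
  17: L=–, R=19
  26: L=25, R=31
  31: L=28, R=–
  19: L=18, R=20
  20: L=–, R=21
  21: L=–, R=–
  28: L=–, R=–
  25: L=–, R=–
  18: L=–, R=–

2 18 21 25 28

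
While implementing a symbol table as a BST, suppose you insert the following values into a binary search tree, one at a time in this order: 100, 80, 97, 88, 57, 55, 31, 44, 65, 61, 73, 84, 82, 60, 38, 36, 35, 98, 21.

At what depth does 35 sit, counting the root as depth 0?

8

Insert 100: tree is empty, so 100 becomes the root.
Insert 80: 80 < 100 → go left. Place as left child of 100.
Insert 97: 97 < 100 → go left; 97 > 80 → go right. Place as right child of 80.
Insert 88: 88 < 100 → go left; 88 > 80 → go right; 88 < 97 → go left. Place as left child of 97.
Insert 57: 57 < 100 → go left; 57 < 80 → go left. Place as left child of 80.
Insert 55: 55 < 100 → go left; 55 < 80 → go left; 55 < 57 → go left. Place as left child of 57.
Insert 31: 31 < 100 → go left; 31 < 80 → go left; 31 < 57 → go left; 31 < 55 → go left. Place as left child of 55.
Insert 44: 44 < 100 → go left; 44 < 80 → go left; 44 < 57 → go left; 44 < 55 → go left; 44 > 31 → go right. Place as right child of 31.
Insert 65: 65 < 100 → go left; 65 < 80 → go left; 65 > 57 → go right. Place as right child of 57.
Insert 61: 61 < 100 → go left; 61 < 80 → go left; 61 > 57 → go right; 61 < 65 → go left. Place as left child of 65.
Insert 73: 73 < 100 → go left; 73 < 80 → go left; 73 > 57 → go right; 73 > 65 → go right. Place as right child of 65.
Insert 84: 84 < 100 → go left; 84 > 80 → go right; 84 < 97 → go left; 84 < 88 → go left. Place as left child of 88.
Insert 82: 82 < 100 → go left; 82 > 80 → go right; 82 < 97 → go left; 82 < 88 → go left; 82 < 84 → go left. Place as left child of 84.
Insert 60: 60 < 100 → go left; 60 < 80 → go left; 60 > 57 → go right; 60 < 65 → go left; 60 < 61 → go left. Place as left child of 61.
Insert 38: 38 < 100 → go left; 38 < 80 → go left; 38 < 57 → go left; 38 < 55 → go left; 38 > 31 → go right; 38 < 44 → go left. Place as left child of 44.
Insert 36: 36 < 100 → go left; 36 < 80 → go left; 36 < 57 → go left; 36 < 55 → go left; 36 > 31 → go right; 36 < 44 → go left; 36 < 38 → go left. Place as left child of 38.
Insert 35: 35 < 100 → go left; 35 < 80 → go left; 35 < 57 → go left; 35 < 55 → go left; 35 > 31 → go right; 35 < 44 → go left; 35 < 38 → go left; 35 < 36 → go left. Place as left child of 36.
Insert 98: 98 < 100 → go left; 98 > 80 → go right; 98 > 97 → go right. Place as right child of 97.
Insert 21: 21 < 100 → go left; 21 < 80 → go left; 21 < 57 → go left; 21 < 55 → go left; 21 < 31 → go left. Place as left child of 31.

Path to 35: 100 → 80 → 57 → 55 → 31 → 44 → 38 → 36 → 35, which is 8 edges.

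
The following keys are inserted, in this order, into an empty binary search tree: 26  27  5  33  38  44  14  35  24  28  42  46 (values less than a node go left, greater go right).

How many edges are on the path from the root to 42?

26: root
27: right child of 26 (depth 1)
5: left child of 26 (depth 1)
33: right child of 27 (depth 2)
38: right child of 33 (depth 3)
44: right child of 38 (depth 4)
14: right child of 5 (depth 2)
35: left child of 38 (depth 4)
24: right child of 14 (depth 3)
28: left child of 33 (depth 3)
42: left child of 44 (depth 5)
46: right child of 44 (depth 5)

Path to 42: 26 → 27 → 33 → 38 → 44 → 42, which is 5 edges.

5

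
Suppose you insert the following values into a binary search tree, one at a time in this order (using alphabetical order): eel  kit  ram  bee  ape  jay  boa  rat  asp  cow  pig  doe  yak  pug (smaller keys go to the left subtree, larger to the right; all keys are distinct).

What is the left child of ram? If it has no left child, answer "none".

pig

Insert eel: tree is empty, so eel becomes the root.
Insert kit: kit > eel → go right. Place as right child of eel.
Insert ram: ram > eel → go right; ram > kit → go right. Place as right child of kit.
Insert bee: bee < eel → go left. Place as left child of eel.
Insert ape: ape < eel → go left; ape < bee → go left. Place as left child of bee.
Insert jay: jay > eel → go right; jay < kit → go left. Place as left child of kit.
Insert boa: boa < eel → go left; boa > bee → go right. Place as right child of bee.
Insert rat: rat > eel → go right; rat > kit → go right; rat > ram → go right. Place as right child of ram.
Insert asp: asp < eel → go left; asp < bee → go left; asp > ape → go right. Place as right child of ape.
Insert cow: cow < eel → go left; cow > bee → go right; cow > boa → go right. Place as right child of boa.
Insert pig: pig > eel → go right; pig > kit → go right; pig < ram → go left. Place as left child of ram.
Insert doe: doe < eel → go left; doe > bee → go right; doe > boa → go right; doe > cow → go right. Place as right child of cow.
Insert yak: yak > eel → go right; yak > kit → go right; yak > ram → go right; yak > rat → go right. Place as right child of rat.
Insert pug: pug > eel → go right; pug > kit → go right; pug < ram → go left; pug > pig → go right. Place as right child of pig.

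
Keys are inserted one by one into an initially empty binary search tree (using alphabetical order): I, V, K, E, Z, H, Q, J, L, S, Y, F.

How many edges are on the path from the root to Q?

I: root
V: right child of I (depth 1)
K: left child of V (depth 2)
E: left child of I (depth 1)
Z: right child of V (depth 2)
H: right child of E (depth 2)
Q: right child of K (depth 3)
J: left child of K (depth 3)
L: left child of Q (depth 4)
S: right child of Q (depth 4)
Y: left child of Z (depth 3)
F: left child of H (depth 3)

Path to Q: I → V → K → Q, which is 3 edges.

3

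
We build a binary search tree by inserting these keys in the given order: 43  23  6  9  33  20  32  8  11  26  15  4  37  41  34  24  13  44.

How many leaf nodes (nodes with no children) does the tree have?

7

43: root
23: left child of 43 (depth 1)
6: left child of 23 (depth 2)
9: right child of 6 (depth 3)
33: right child of 23 (depth 2)
20: right child of 9 (depth 4)
32: left child of 33 (depth 3)
8: left child of 9 (depth 4)
11: left child of 20 (depth 5)
26: left child of 32 (depth 4)
15: right child of 11 (depth 6)
4: left child of 6 (depth 3)
37: right child of 33 (depth 3)
41: right child of 37 (depth 4)
34: left child of 37 (depth 4)
24: left child of 26 (depth 5)
13: left child of 15 (depth 7)
44: right child of 43 (depth 1)

Leaves: 4, 8, 13, 24, 34, 41, 44 — 7 in total.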